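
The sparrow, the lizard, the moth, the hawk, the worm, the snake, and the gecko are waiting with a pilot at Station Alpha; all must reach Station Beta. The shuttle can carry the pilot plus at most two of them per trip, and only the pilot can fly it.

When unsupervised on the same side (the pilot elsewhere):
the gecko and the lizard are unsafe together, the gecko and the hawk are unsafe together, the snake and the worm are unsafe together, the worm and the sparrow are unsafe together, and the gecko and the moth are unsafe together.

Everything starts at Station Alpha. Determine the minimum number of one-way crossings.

Counting alone: the pilot can take at most 2 across per trip to Station Beta, so moving all 7 needs at least 4 loaded trips out, with a return between consecutive ones — at least 7 crossings.
The safety rule pushes this higher. Following every safe sequence of crossings, the most of the 7 that can be at Station Beta as the shuttle arrives there on crossing 7 is 6 — never all 7.
So no plan with fewer than 9 crossings exists, and this one achieves 9:
1. Pilot goes to Station Beta with the gecko and the worm.
2. Pilot goes back to Station Alpha alone.
3. Pilot goes to Station Beta with the sparrow.
4. Pilot goes back to Station Alpha with the worm.
5. Pilot goes to Station Beta with the lizard and the snake.
6. Pilot goes back to Station Alpha with the gecko.
7. Pilot goes to Station Beta with the hawk and the moth.
8. Pilot goes back to Station Alpha alone.
9. Pilot goes to Station Beta with the gecko and the worm.

9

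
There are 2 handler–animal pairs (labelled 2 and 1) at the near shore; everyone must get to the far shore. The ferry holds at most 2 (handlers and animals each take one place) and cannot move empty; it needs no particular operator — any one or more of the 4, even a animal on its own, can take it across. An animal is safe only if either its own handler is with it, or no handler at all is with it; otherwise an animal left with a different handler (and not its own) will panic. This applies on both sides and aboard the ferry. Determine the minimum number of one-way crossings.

5

Counting alone: each trip to the far shore takes at most 2 across and each return brings at least 1 back, so after t trips out (and t−1 returns) at most 2t − (t−1) of the 4 are across; that first reaches 4 at t = 3, so at least 5 crossings are needed.
The plan below uses exactly 5 crossings, so it is optimal:
1. animal 2 and handler 2 cross → the far shore.
2. handler 2 crosses ← the near shore.
3. handler 1 and handler 2 cross → the far shore.
4. handler 1 crosses ← the near shore.
5. animal 1 and handler 1 cross → the far shore.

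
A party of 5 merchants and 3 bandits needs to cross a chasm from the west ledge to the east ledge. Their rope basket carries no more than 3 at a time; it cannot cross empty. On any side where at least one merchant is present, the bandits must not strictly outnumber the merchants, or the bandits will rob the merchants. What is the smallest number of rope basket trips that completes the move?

7

Counting alone: each trip to the east ledge takes at most 3 across and each return brings at least 1 back, so after t trips out (and t−1 returns) at most 3t − (t−1) of the 8 are across; that first reaches 8 at t = 4, so at least 7 crossings are needed.
The plan below uses exactly 7 crossings, so it is optimal:
1. 2 bandits → the east ledge.  (the west ledge: 5M 1B; the east ledge: 0M 2B)
2. 1 bandit ← the west ledge.  (the west ledge: 5M 2B; the east ledge: 0M 1B)
3. 2 merchants and 1 bandit → the east ledge.  (the west ledge: 3M 1B; the east ledge: 2M 2B)
4. 1 bandit ← the west ledge.  (the west ledge: 3M 2B; the east ledge: 2M 1B)
5. 1 merchant and 2 bandits → the east ledge.  (the west ledge: 2M 0B; the east ledge: 3M 3B)
6. 1 bandit ← the west ledge.  (the west ledge: 2M 1B; the east ledge: 3M 2B)
7. 2 merchants and 1 bandit → the east ledge.  (the west ledge: 0M 0B; the east ledge: 5M 3B)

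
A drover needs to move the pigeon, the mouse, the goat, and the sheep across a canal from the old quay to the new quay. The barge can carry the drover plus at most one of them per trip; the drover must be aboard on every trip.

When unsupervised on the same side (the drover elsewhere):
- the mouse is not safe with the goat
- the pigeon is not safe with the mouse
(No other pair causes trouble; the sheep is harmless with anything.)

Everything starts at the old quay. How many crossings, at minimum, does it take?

Counting alone: the drover can take at most 1 across per trip to the new quay, so moving all 4 needs at least 4 loaded trips out, with a return between consecutive ones — at least 7 crossings.
The safety rule pushes this higher. Following every safe sequence of crossings, the most of the 4 that can be at the new quay as the barge arrives there on crossing 7 is 3 — never all 4.
So no plan with fewer than 9 crossings exists, and this one achieves 9:
1. Drover goes to the new quay with the mouse.  [the old quay: the goat, the pigeon, the sheep | the new quay: the mouse]
2. Drover goes back to the old quay alone.  [the old quay: the goat, the pigeon, the sheep | the new quay: the mouse]
3. Drover goes to the new quay with the pigeon.  [the old quay: the goat, the sheep | the new quay: the mouse, the pigeon]
4. Drover goes back to the old quay with the mouse.  [the old quay: the goat, the mouse, the sheep | the new quay: the pigeon]
5. Drover goes to the new quay with the goat.  [the old quay: the mouse, the sheep | the new quay: the goat, the pigeon]
6. Drover goes back to the old quay alone.  [the old quay: the mouse, the sheep | the new quay: the goat, the pigeon]
7. Drover goes to the new quay with the sheep.  [the old quay: the mouse | the new quay: the goat, the pigeon, the sheep]
8. Drover goes back to the old quay alone.  [the old quay: the mouse | the new quay: the goat, the pigeon, the sheep]
9. Drover goes to the new quay with the mouse.  [the old quay: — | the new quay: the goat, the mouse, the pigeon, the sheep]

9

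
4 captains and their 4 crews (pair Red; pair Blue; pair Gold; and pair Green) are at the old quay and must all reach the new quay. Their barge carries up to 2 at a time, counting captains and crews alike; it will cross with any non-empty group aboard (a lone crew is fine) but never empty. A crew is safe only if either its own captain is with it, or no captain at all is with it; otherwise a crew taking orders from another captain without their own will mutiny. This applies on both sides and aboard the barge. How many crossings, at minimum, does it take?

Following every safe sequence of crossings from the start, the most of the 8 that can be at the new quay as the barge arrives there on crossings 1, 3, 5 is 2, 3, 4 respectively; the best ever achieved is 4 of 8.
From crossing 7 on, no configuration arises that was not already reachable earlier: only 44 distinct safe configurations (who is on which side, and where the barge is) can ever be reached, none of them has everyone across, and every continuation just revisits them. So no valid plan exists.

impossible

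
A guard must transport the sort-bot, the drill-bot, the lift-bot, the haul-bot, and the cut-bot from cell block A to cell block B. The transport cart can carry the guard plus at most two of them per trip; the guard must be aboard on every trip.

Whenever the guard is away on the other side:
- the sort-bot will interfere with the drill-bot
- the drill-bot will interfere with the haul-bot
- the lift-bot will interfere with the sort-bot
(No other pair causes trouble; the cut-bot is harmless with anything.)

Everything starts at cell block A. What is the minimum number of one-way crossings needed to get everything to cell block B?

5

Counting alone: the guard can take at most 2 across per trip to cell block B, so moving all 5 needs at least 3 loaded trips out, with a return between consecutive ones — at least 5 crossings.
The plan below uses exactly 5 crossings, so it is optimal:
1. Guard goes to cell block B with the drill-bot and the sort-bot.
2. Guard goes back to cell block A with the sort-bot.
3. Guard goes to cell block B with the cut-bot and the lift-bot.
4. Guard goes back to cell block A alone.
5. Guard goes to cell block B with the haul-bot and the sort-bot.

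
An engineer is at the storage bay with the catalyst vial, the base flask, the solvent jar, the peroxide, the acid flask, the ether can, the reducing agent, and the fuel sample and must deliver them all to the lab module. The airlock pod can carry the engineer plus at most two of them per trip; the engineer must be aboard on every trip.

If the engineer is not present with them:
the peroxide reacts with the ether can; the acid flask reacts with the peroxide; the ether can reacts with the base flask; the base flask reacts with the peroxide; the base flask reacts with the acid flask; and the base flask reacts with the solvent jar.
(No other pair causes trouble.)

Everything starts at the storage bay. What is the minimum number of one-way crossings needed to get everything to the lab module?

13

Counting alone: the engineer can take at most 2 across per trip to the lab module, so moving all 8 needs at least 4 loaded trips out, with a return between consecutive ones — at least 7 crossings.
The safety rule pushes this higher. Following every safe sequence of crossings, the most of the 8 that can be at the lab module as the airlock pod arrives there on crossings 7, 9, 11 is 5, 6, 7 respectively — never all 8.
So no plan with fewer than 13 crossings exists, and this one achieves 13:
1. Engineer goes to the lab module with the base flask and the peroxide.
2. Engineer goes back to the storage bay with the base flask.
3. Engineer goes to the lab module with the base flask and the catalyst vial.
4. Engineer goes back to the storage bay with the base flask.
5. Engineer goes to the lab module with the base flask and the solvent jar.
6. Engineer goes back to the storage bay with the base flask.
7. Engineer goes to the lab module with the base flask and the reducing agent.
8. Engineer goes back to the storage bay with the base flask.
9. Engineer goes to the lab module with the base flask and the fuel sample.
10. Engineer goes back to the storage bay with the base flask.
11. Engineer goes to the lab module with the acid flask and the ether can.
12. Engineer goes back to the storage bay with the peroxide.
13. Engineer goes to the lab module with the base flask and the peroxide.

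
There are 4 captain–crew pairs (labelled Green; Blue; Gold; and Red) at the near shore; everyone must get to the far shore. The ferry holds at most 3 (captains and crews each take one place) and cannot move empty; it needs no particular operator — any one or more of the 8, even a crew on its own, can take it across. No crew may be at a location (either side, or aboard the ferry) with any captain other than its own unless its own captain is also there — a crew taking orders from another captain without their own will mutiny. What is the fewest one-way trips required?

9

Counting alone: each trip to the far shore takes at most 3 across and each return brings at least 1 back, so after t trips out (and t−1 returns) at most 3t − (t−1) of the 8 are across; that first reaches 8 at t = 4, so at least 7 crossings are needed.
The safety rule pushes this higher. Following every safe sequence of crossings, the most of the 8 that can be at the far shore as the ferry arrives there on crossing 7 is 7 — never all 8.
So no plan with fewer than 9 crossings exists, and this one achieves 9:
1. captain Green and crew Green cross → the far shore.
2. captain Green crosses ← the near shore.
3. captain Blue, captain Green, and crew Blue cross → the far shore.
4. captain Green and crew Green cross ← the near shore.
5. captain Gold, captain Green, and captain Red cross → the far shore.
6. crew Blue crosses ← the near shore.
7. crew Blue and crew Green cross → the far shore.
8. crew Green crosses ← the near shore.
9. crew Gold, crew Green, and crew Red cross → the far shore.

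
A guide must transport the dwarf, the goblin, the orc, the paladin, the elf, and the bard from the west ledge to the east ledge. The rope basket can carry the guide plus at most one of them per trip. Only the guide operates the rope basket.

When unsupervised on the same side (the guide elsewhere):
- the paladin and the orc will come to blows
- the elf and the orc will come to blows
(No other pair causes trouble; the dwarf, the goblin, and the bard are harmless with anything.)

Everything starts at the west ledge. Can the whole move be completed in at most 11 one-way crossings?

No

Counting alone: the guide can take at most 1 across per trip to the east ledge, so moving all 6 needs at least 6 loaded trips out, with a return between consecutive ones — at least 11 crossings.
The safety rule pushes this higher. Following every safe sequence of crossings, the most of the 6 that can be at the east ledge as the rope basket arrives there on crossing 11 is 5 — never all 6.
So the move cannot be finished within 11 crossings. (The shortest complete plan takes 13:)
1. Guide goes to the east ledge with the orc.
2. Guide goes back to the west ledge alone.
3. Guide goes to the east ledge with the dwarf.
4. Guide goes back to the west ledge alone.
5. Guide goes to the east ledge with the goblin.
6. Guide goes back to the west ledge alone.
7. Guide goes to the east ledge with the paladin.
8. Guide goes back to the west ledge with the orc.
9. Guide goes to the east ledge with the elf.
10. Guide goes back to the west ledge alone.
11. Guide goes to the east ledge with the bard.
12. Guide goes back to the west ledge alone.
13. Guide goes to the east ledge with the orc.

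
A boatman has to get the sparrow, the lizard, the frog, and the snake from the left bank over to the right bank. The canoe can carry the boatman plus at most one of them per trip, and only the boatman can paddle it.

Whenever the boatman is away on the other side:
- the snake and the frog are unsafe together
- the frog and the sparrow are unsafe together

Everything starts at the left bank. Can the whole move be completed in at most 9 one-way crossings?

Yes

Yes — this plan uses 9 crossings (≤ 9):
1. Boatman goes to the right bank with the frog.  [the left bank: the lizard, the snake, the sparrow | the right bank: the frog]
2. Boatman goes back to the left bank alone.  [the left bank: the lizard, the snake, the sparrow | the right bank: the frog]
3. Boatman goes to the right bank with the sparrow.  [the left bank: the lizard, the snake | the right bank: the frog, the sparrow]
4. Boatman goes back to the left bank with the frog.  [the left bank: the frog, the lizard, the snake | the right bank: the sparrow]
5. Boatman goes to the right bank with the snake.  [the left bank: the frog, the lizard | the right bank: the snake, the sparrow]
6. Boatman goes back to the left bank alone.  [the left bank: the frog, the lizard | the right bank: the snake, the sparrow]
7. Boatman goes to the right bank with the lizard.  [the left bank: the frog | the right bank: the lizard, the snake, the sparrow]
8. Boatman goes back to the left bank alone.  [the left bank: the frog | the right bank: the lizard, the snake, the sparrow]
9. Boatman goes to the right bank with the frog.  [the left bank: — | the right bank: the frog, the lizard, the snake, the sparrow]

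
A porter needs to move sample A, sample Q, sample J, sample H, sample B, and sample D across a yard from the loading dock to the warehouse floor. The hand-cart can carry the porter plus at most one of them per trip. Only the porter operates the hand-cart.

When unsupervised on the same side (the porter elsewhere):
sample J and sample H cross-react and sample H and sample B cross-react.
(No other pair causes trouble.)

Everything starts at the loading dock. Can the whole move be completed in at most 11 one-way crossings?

No

Counting alone: the porter can take at most 1 across per trip to the warehouse floor, so moving all 6 needs at least 6 loaded trips out, with a return between consecutive ones — at least 11 crossings.
The safety rule pushes this higher. Following every safe sequence of crossings, the most of the 6 that can be at the warehouse floor as the hand-cart arrives there on crossing 11 is 5 — never all 6.
So the move cannot be finished within 11 crossings. (The shortest complete plan takes 13:)
1. Porter goes to the warehouse floor with sample H.
2. Porter goes back to the loading dock alone.
3. Porter goes to the warehouse floor with sample A.
4. Porter goes back to the loading dock alone.
5. Porter goes to the warehouse floor with sample Q.
6. Porter goes back to the loading dock alone.
7. Porter goes to the warehouse floor with sample J.
8. Porter goes back to the loading dock with sample H.
9. Porter goes to the warehouse floor with sample B.
10. Porter goes back to the loading dock alone.
11. Porter goes to the warehouse floor with sample D.
12. Porter goes back to the loading dock alone.
13. Porter goes to the warehouse floor with sample H.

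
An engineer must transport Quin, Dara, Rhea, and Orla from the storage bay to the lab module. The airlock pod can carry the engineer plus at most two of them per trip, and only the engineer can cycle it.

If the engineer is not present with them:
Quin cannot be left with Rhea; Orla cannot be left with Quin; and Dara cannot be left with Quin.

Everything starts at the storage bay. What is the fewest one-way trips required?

5

Counting alone: the engineer can take at most 2 across per trip to the lab module, so moving all 4 needs at least 2 loaded trips out, with a return between consecutive ones — at least 3 crossings.
The safety rule pushes this higher. Following every safe sequence of crossings, the most of the 4 that can be at the lab module as the airlock pod arrives there on crossing 3 is 3 — never all 4.
So no plan with fewer than 5 crossings exists, and this one achieves 5:
1. Engineer goes to the lab module with Quin.  [the storage bay: Dara, Orla, Rhea | the lab module: Quin]
2. Engineer goes back to the storage bay alone.  [the storage bay: Dara, Orla, Rhea | the lab module: Quin]
3. Engineer goes to the lab module with Dara and Rhea.  [the storage bay: Orla | the lab module: Dara, Quin, Rhea]
4. Engineer goes back to the storage bay with Quin.  [the storage bay: Orla, Quin | the lab module: Dara, Rhea]
5. Engineer goes to the lab module with Orla and Quin.  [the storage bay: — | the lab module: Dara, Orla, Quin, Rhea]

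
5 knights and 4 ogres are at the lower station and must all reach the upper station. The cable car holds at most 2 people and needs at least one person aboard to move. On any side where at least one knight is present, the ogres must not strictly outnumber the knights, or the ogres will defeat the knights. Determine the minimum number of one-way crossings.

15

Counting alone: each trip to the upper station takes at most 2 across and each return brings at least 1 back, so after t trips out (and t−1 returns) at most 2t − (t−1) of the 9 are across; that first reaches 9 at t = 8, so at least 15 crossings are needed.
The plan below uses exactly 15 crossings, so it is optimal:
1. 2 ogres → the upper station.  (the lower station: 5K 2O; the upper station: 0K 2O)
2. 1 ogre ← the lower station.  (the lower station: 5K 3O; the upper station: 0K 1O)
3. 2 ogres → the upper station.  (the lower station: 5K 1O; the upper station: 0K 3O)
4. 1 ogre ← the lower station.  (the lower station: 5K 2O; the upper station: 0K 2O)
5. 2 knights → the upper station.  (the lower station: 3K 2O; the upper station: 2K 2O)
6. 1 ogre ← the lower station.  (the lower station: 3K 3O; the upper station: 2K 1O)
7. 1 knight and 1 ogre → the upper station.  (the lower station: 2K 2O; the upper station: 3K 2O)
8. 1 knight ← the lower station.  (the lower station: 3K 2O; the upper station: 2K 2O)
9. 1 knight and 1 ogre → the upper station.  (the lower station: 2K 1O; the upper station: 3K 3O)
10. 1 ogre ← the lower station.  (the lower station: 2K 2O; the upper station: 3K 2O)
11. 1 knight and 1 ogre → the upper station.  (the lower station: 1K 1O; the upper station: 4K 3O)
12. 1 knight ← the lower station.  (the lower station: 2K 1O; the upper station: 3K 3O)
13. 1 knight and 1 ogre → the upper station.  (the lower station: 1K 0O; the upper station: 4K 4O)
14. 1 ogre ← the lower station.  (the lower station: 1K 1O; the upper station: 4K 3O)
15. 1 knight and 1 ogre → the upper station.  (the lower station: 0K 0O; the upper station: 5K 4O)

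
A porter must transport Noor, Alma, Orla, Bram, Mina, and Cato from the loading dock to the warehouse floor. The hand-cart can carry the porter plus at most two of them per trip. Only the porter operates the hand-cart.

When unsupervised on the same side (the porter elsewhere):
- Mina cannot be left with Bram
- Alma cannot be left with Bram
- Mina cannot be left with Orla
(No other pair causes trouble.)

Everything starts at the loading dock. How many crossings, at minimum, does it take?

Counting alone: the porter can take at most 2 across per trip to the warehouse floor, so moving all 6 needs at least 3 loaded trips out, with a return between consecutive ones — at least 5 crossings.
The plan below uses exactly 5 crossings, so it is optimal:
1. Porter goes to the warehouse floor with Alma and Mina.  [the loading dock: Bram, Cato, Noor, Orla | the warehouse floor: Alma, Mina]
2. Porter goes back to the loading dock alone.  [the loading dock: Bram, Cato, Noor, Orla | the warehouse floor: Alma, Mina]
3. Porter goes to the warehouse floor with Cato and Noor.  [the loading dock: Bram, Orla | the warehouse floor: Alma, Cato, Mina, Noor]
4. Porter goes back to the loading dock alone.  [the loading dock: Bram, Orla | the warehouse floor: Alma, Cato, Mina, Noor]
5. Porter goes to the warehouse floor with Bram and Orla.  [the loading dock: — | the warehouse floor: Alma, Bram, Cato, Mina, Noor, Orla]

5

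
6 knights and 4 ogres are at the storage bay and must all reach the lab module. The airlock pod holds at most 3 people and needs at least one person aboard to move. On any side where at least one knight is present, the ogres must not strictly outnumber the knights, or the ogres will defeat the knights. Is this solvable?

1. 2 ogres → the lab module.  (the storage bay: 6K 2O; the lab module: 0K 2O)
2. 1 ogre ← the storage bay.  (the storage bay: 6K 3O; the lab module: 0K 1O)
3. 3 ogres → the lab module.  (the storage bay: 6K 0O; the lab module: 0K 4O)
4. 1 ogre ← the storage bay.  (the storage bay: 6K 1O; the lab module: 0K 3O)
5. 3 knights → the lab module.  (the storage bay: 3K 1O; the lab module: 3K 3O)
6. 1 ogre ← the storage bay.  (the storage bay: 3K 2O; the lab module: 3K 2O)
7. 1 knight and 2 ogres → the lab module.  (the storage bay: 2K 0O; the lab module: 4K 4O)
8. 1 ogre ← the storage bay.  (the storage bay: 2K 1O; the lab module: 4K 3O)
9. 2 knights and 1 ogre → the lab module.  (the storage bay: 0K 0O; the lab module: 6K 4O)

Yes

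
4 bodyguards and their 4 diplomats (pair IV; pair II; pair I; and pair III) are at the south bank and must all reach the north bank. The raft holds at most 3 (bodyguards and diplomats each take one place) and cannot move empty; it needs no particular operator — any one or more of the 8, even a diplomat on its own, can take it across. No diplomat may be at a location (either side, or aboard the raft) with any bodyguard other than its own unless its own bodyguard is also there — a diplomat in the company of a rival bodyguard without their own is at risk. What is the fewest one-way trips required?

9

Counting alone: each trip to the north bank takes at most 3 across and each return brings at least 1 back, so after t trips out (and t−1 returns) at most 3t − (t−1) of the 8 are across; that first reaches 8 at t = 4, so at least 7 crossings are needed.
The safety rule pushes this higher. Following every safe sequence of crossings, the most of the 8 that can be at the north bank as the raft arrives there on crossing 7 is 7 — never all 8.
So no plan with fewer than 9 crossings exists, and this one achieves 9:
1. bodyguard IV and diplomat IV cross → the north bank.
2. bodyguard IV crosses ← the south bank.
3. bodyguard II, bodyguard IV, and diplomat II cross → the north bank.
4. bodyguard IV and diplomat IV cross ← the south bank.
5. bodyguard I, bodyguard III, and bodyguard IV cross → the north bank.
6. diplomat II crosses ← the south bank.
7. diplomat II and diplomat IV cross → the north bank.
8. diplomat IV crosses ← the south bank.
9. diplomat I, diplomat III, and diplomat IV cross → the north bank.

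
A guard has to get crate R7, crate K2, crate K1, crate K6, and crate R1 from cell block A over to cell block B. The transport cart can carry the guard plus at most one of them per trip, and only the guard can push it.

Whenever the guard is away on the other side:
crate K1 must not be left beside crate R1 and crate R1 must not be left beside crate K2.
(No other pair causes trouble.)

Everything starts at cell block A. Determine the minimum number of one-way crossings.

Counting alone: the guard can take at most 1 across per trip to cell block B, so moving all 5 needs at least 5 loaded trips out, with a return between consecutive ones — at least 9 crossings.
The safety rule pushes this higher. Following every safe sequence of crossings, the most of the 5 that can be at cell block B as the transport cart arrives there on crossing 9 is 4 — never all 5.
So no plan with fewer than 11 crossings exists, and this one achieves 11:
1. Guard goes to cell block B with crate R1.
2. Guard goes back to cell block A alone.
3. Guard goes to cell block B with crate R7.
4. Guard goes back to cell block A alone.
5. Guard goes to cell block B with crate K2.
6. Guard goes back to cell block A with crate R1.
7. Guard goes to cell block B with crate K1.
8. Guard goes back to cell block A alone.
9. Guard goes to cell block B with crate K6.
10. Guard goes back to cell block A alone.
11. Guard goes to cell block B with crate R1.

11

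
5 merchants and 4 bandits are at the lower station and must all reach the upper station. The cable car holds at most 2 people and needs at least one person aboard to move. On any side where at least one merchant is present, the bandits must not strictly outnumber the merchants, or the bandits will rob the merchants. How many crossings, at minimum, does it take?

Counting alone: each trip to the upper station takes at most 2 across and each return brings at least 1 back, so after t trips out (and t−1 returns) at most 2t − (t−1) of the 9 are across; that first reaches 9 at t = 8, so at least 15 crossings are needed.
The plan below uses exactly 15 crossings, so it is optimal:
1. 2 bandits → the upper station.  (the lower station: 5M 2B; the upper station: 0M 2B)
2. 1 bandit ← the lower station.  (the lower station: 5M 3B; the upper station: 0M 1B)
3. 2 bandits → the upper station.  (the lower station: 5M 1B; the upper station: 0M 3B)
4. 1 bandit ← the lower station.  (the lower station: 5M 2B; the upper station: 0M 2B)
5. 2 merchants → the upper station.  (the lower station: 3M 2B; the upper station: 2M 2B)
6. 1 bandit ← the lower station.  (the lower station: 3M 3B; the upper station: 2M 1B)
7. 1 merchant and 1 bandit → the upper station.  (the lower station: 2M 2B; the upper station: 3M 2B)
8. 1 merchant ← the lower station.  (the lower station: 3M 2B; the upper station: 2M 2B)
9. 1 merchant and 1 bandit → the upper station.  (the lower station: 2M 1B; the upper station: 3M 3B)
10. 1 bandit ← the lower station.  (the lower station: 2M 2B; the upper station: 3M 2B)
11. 1 merchant and 1 bandit → the upper station.  (the lower station: 1M 1B; the upper station: 4M 3B)
12. 1 merchant ← the lower station.  (the lower station: 2M 1B; the upper station: 3M 3B)
13. 1 merchant and 1 bandit → the upper station.  (the lower station: 1M 0B; the upper station: 4M 4B)
14. 1 bandit ← the lower station.  (the lower station: 1M 1B; the upper station: 4M 3B)
15. 1 merchant and 1 bandit → the upper station.  (the lower station: 0M 0B; the upper station: 5M 4B)

15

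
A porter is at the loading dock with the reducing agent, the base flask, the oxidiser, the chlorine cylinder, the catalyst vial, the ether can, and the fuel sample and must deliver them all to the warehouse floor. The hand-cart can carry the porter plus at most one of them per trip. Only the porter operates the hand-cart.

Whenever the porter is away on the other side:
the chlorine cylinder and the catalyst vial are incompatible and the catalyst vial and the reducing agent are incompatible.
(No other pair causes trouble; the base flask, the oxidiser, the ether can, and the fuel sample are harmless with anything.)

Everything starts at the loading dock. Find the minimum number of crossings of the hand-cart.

15

Counting alone: the porter can take at most 1 across per trip to the warehouse floor, so moving all 7 needs at least 7 loaded trips out, with a return between consecutive ones — at least 13 crossings.
The safety rule pushes this higher. Following every safe sequence of crossings, the most of the 7 that can be at the warehouse floor as the hand-cart arrives there on crossing 13 is 6 — never all 7.
So no plan with fewer than 15 crossings exists, and this one achieves 15:
1. Porter goes to the warehouse floor with the catalyst vial.
2. Porter goes back to the loading dock alone.
3. Porter goes to the warehouse floor with the reducing agent.
4. Porter goes back to the loading dock with the catalyst vial.
5. Porter goes to the warehouse floor with the chlorine cylinder.
6. Porter goes back to the loading dock alone.
7. Porter goes to the warehouse floor with the base flask.
8. Porter goes back to the loading dock alone.
9. Porter goes to the warehouse floor with the oxidiser.
10. Porter goes back to the loading dock alone.
11. Porter goes to the warehouse floor with the ether can.
12. Porter goes back to the loading dock alone.
13. Porter goes to the warehouse floor with the fuel sample.
14. Porter goes back to the loading dock alone.
15. Porter goes to the warehouse floor with the catalyst vial.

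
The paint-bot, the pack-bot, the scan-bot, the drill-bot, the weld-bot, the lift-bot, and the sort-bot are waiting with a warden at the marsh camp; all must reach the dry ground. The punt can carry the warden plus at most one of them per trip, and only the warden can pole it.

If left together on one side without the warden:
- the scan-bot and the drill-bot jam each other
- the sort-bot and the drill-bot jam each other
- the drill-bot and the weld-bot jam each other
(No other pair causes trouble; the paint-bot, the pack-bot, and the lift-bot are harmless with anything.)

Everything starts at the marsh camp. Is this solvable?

Following every safe sequence of crossings from the start, the most of the 7 that can be at the dry ground as the punt arrives there on crossings 1, 3, 5, 7, 9 is 1, 2, 3, 4, 5 respectively; the best ever achieved is 5 of 7.
From crossing 11 on, no configuration arises that was not already reachable earlier: only 72 distinct safe configurations (who is on which side, and where the punt is) can ever be reached, none of them has everyone across, and every continuation just revisits them. So no valid plan exists.

No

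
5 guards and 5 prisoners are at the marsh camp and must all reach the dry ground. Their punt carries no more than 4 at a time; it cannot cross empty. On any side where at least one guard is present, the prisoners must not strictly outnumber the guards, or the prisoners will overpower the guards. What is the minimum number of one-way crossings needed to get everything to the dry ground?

Counting alone: each trip to the dry ground takes at most 4 across and each return brings at least 1 back, so after t trips out (and t−1 returns) at most 4t − (t−1) of the 10 are across; that first reaches 10 at t = 3, so at least 5 crossings are needed.
The safety rule pushes this higher. Following every safe sequence of crossings, the most of the 10 that can be at the dry ground as the punt arrives there on crossing 5 is 9 — never all 10.
So no plan with fewer than 7 crossings exists, and this one achieves 7:
1. 2 prisoners → the dry ground.  (the marsh camp: 5G 3P; the dry ground: 0G 2P)
2. 1 prisoner ← the marsh camp.  (the marsh camp: 5G 4P; the dry ground: 0G 1P)
3. 4 prisoners → the dry ground.  (the marsh camp: 5G 0P; the dry ground: 0G 5P)
4. 1 prisoner ← the marsh camp.  (the marsh camp: 5G 1P; the dry ground: 0G 4P)
5. 4 guards → the dry ground.  (the marsh camp: 1G 1P; the dry ground: 4G 4P)
6. 1 guard and 1 prisoner ← the marsh camp.  (the marsh camp: 2G 2P; the dry ground: 3G 3P)
7. 2 guards and 2 prisoners → the dry ground.  (the marsh camp: 0G 0P; the dry ground: 5G 5P)

7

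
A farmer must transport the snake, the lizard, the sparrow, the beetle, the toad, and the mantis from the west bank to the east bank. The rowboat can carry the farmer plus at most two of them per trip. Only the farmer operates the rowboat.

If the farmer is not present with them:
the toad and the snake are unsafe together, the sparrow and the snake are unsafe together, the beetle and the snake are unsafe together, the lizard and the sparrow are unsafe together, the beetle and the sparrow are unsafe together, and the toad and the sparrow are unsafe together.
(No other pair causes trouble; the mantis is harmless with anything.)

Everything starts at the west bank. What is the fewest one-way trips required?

9

Counting alone: the farmer can take at most 2 across per trip to the east bank, so moving all 6 needs at least 3 loaded trips out, with a return between consecutive ones — at least 5 crossings.
The safety rule pushes this higher. Following every safe sequence of crossings, the most of the 6 that can be at the east bank as the rowboat arrives there on crossings 5, 7 is 4, 5 respectively — never all 6.
So no plan with fewer than 9 crossings exists, and this one achieves 9:
1. Farmer goes to the east bank with the snake and the sparrow.
2. Farmer goes back to the west bank with the snake.
3. Farmer goes to the east bank with the lizard and the snake.
4. Farmer goes back to the west bank with the sparrow.
5. Farmer goes to the east bank with the mantis and the sparrow.
6. Farmer goes back to the west bank with the sparrow.
7. Farmer goes to the east bank with the beetle and the toad.
8. Farmer goes back to the west bank with the snake.
9. Farmer goes to the east bank with the snake and the sparrow.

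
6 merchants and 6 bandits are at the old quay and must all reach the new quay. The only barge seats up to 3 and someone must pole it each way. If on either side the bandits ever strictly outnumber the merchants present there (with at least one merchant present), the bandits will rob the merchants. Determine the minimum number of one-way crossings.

impossible

Following every safe sequence of crossings from the start, the most of the 12 that can be at the new quay as the barge arrives there on crossings 1, 3, 5 is 3, 5, 6 respectively; the best ever achieved is 6 of 12.
From crossing 7 on, no configuration arises that was not already reachable earlier: only 17 distinct safe configurations (who is on which side, and where the barge is) can ever be reached, none of them has everyone across, and every continuation just revisits them. They are: 0 merchants + 0 bandits across (barge back at the start); 0 merchants + 1 bandit across (barge there); 0 merchants + 1 bandit across (barge back at the start); 0 merchants + 2 bandits across (barge there); 0 merchants + 2 bandits across (barge back at the start); 0 merchants + 3 bandits across (barge there); 0 merchants + 3 bandits across (barge back at the start); 0 merchants + 4 bandits across (barge there); 0 merchants + 4 bandits across (barge back at the start); 0 merchants + 5 bandits across (barge there); 0 merchants + 5 bandits across (barge back at the start); 0 merchants + 6 bandits across (barge there); 1 merchant + 1 bandit across (barge there); 1 merchant + 1 bandit across (barge back at the start); 2 merchants + 2 bandits across (barge there); 2 merchants + 2 bandits across (barge back at the start); 3 merchants + 3 bandits across (barge there). So no valid plan exists.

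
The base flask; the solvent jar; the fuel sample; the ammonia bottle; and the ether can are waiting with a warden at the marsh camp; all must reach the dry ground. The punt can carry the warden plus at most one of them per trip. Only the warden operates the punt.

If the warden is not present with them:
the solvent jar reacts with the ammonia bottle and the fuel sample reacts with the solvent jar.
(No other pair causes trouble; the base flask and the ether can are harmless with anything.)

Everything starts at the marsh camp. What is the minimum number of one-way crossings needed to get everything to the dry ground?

Counting alone: the warden can take at most 1 across per trip to the dry ground, so moving all 5 needs at least 5 loaded trips out, with a return between consecutive ones — at least 9 crossings.
The safety rule pushes this higher. Following every safe sequence of crossings, the most of the 5 that can be at the dry ground as the punt arrives there on crossing 9 is 4 — never all 5.
So no plan with fewer than 11 crossings exists, and this one achieves 11:
1. Warden goes to the dry ground with the solvent jar.  [the marsh camp: the ammonia bottle, the base flask, the ether can, the fuel sample | the dry ground: the solvent jar]
2. Warden goes back to the marsh camp alone.  [the marsh camp: the ammonia bottle, the base flask, the ether can, the fuel sample | the dry ground: the solvent jar]
3. Warden goes to the dry ground with the base flask.  [the marsh camp: the ammonia bottle, the ether can, the fuel sample | the dry ground: the base flask, the solvent jar]
4. Warden goes back to the marsh camp alone.  [the marsh camp: the ammonia bottle, the ether can, the fuel sample | the dry ground: the base flask, the solvent jar]
5. Warden goes to the dry ground with the fuel sample.  [the marsh camp: the ammonia bottle, the ether can | the dry ground: the base flask, the fuel sample, the solvent jar]
6. Warden goes back to the marsh camp with the solvent jar.  [the marsh camp: the ammonia bottle, the ether can, the solvent jar | the dry ground: the base flask, the fuel sample]
7. Warden goes to the dry ground with the ammonia bottle.  [the marsh camp: the ether can, the solvent jar | the dry ground: the ammonia bottle, the base flask, the fuel sample]
8. Warden goes back to the marsh camp alone.  [the marsh camp: the ether can, the solvent jar | the dry ground: the ammonia bottle, the base flask, the fuel sample]
9. Warden goes to the dry ground with the ether can.  [the marsh camp: the solvent jar | the dry ground: the ammonia bottle, the base flask, the ether can, the fuel sample]
10. Warden goes back to the marsh camp alone.  [the marsh camp: the solvent jar | the dry ground: the ammonia bottle, the base flask, the ether can, the fuel sample]
11. Warden goes to the dry ground with the solvent jar.  [the marsh camp: — | the dry ground: the ammonia bottle, the base flask, the ether can, the fuel sample, the solvent jar]

11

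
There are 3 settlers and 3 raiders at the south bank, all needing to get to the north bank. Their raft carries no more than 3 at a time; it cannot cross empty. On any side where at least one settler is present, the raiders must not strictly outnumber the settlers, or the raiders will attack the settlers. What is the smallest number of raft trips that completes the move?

5

Counting alone: each trip to the north bank takes at most 3 across and each return brings at least 1 back, so after t trips out (and t−1 returns) at most 3t − (t−1) of the 6 are across; that first reaches 6 at t = 3, so at least 5 crossings are needed.
The plan below uses exactly 5 crossings, so it is optimal:
1. 2 raiders → the north bank.  (the south bank: 3S 1R; the north bank: 0S 2R)
2. 1 raider ← the south bank.  (the south bank: 3S 2R; the north bank: 0S 1R)
3. 3 settlers → the north bank.  (the south bank: 0S 2R; the north bank: 3S 1R)
4. 1 raider ← the south bank.  (the south bank: 0S 3R; the north bank: 3S 0R)
5. 3 raiders → the north bank.  (the south bank: 0S 0R; the north bank: 3S 3R)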